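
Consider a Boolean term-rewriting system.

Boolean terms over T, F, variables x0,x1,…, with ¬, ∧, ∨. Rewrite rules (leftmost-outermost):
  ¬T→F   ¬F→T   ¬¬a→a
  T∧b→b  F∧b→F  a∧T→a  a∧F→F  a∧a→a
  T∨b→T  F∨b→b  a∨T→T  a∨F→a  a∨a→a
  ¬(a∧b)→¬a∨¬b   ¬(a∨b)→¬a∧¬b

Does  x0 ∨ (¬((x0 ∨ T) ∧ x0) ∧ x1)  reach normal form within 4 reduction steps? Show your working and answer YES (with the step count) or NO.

  start: x0 ∨ (¬((x0 ∨ T) ∧ x0) ∧ x1)
  →1  x0 ∨ ((¬(x0 ∨ T) ∨ ¬x0) ∧ x1)
  →2  x0 ∨ (((¬x0 ∧ ¬T) ∨ ¬x0) ∧ x1)
  →3  x0 ∨ (((¬x0 ∧ F) ∨ ¬x0) ∧ x1)
  →4  x0 ∨ ((F ∨ ¬x0) ∧ x1)

Answer: NO — after 4 steps the term is x0 ∨ ((F ∨ ¬x0) ∧ x1), not yet normal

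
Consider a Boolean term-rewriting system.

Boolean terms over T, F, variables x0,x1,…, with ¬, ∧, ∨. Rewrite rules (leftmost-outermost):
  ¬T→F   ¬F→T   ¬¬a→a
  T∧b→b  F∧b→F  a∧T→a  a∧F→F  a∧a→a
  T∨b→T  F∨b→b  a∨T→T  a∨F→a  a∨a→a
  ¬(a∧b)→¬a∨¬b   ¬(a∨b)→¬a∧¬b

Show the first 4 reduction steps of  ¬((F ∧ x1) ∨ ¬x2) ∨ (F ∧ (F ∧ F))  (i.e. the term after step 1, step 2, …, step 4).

  start: ¬((F ∧ x1) ∨ ¬x2) ∨ (F ∧ (F ∧ F))
  step 1: (¬(F ∧ x1) ∧ ¬¬x2) ∨ (F ∧ (F ∧ F))
  step 2: ((¬F ∨ ¬x1) ∧ ¬¬x2) ∨ (F ∧ (F ∧ F))
  step 3: ((T ∨ ¬x1) ∧ ¬¬x2) ∨ (F ∧ (F ∧ F))
  step 4: (T ∧ ¬¬x2) ∨ (F ∧ (F ∧ F))

Answer: after 4 steps: (T ∧ ¬¬x2) ∨ (F ∧ (F ∧ F))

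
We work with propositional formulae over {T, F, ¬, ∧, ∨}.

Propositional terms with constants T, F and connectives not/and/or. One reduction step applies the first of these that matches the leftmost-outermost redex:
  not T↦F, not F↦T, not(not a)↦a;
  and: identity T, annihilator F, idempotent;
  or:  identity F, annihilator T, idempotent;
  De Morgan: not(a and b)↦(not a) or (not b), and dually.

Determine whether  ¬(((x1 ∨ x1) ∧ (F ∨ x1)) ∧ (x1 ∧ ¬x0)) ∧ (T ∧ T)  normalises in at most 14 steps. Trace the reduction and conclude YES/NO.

  start: ¬(((x1 ∨ x1) ∧ (F ∨ x1)) ∧ (x1 ∧ ¬x0)) ∧ (T ∧ T)
  [1] (¬((x1 ∨ x1) ∧ (F ∨ x1)) ∨ ¬(x1 ∧ ¬x0)) ∧ (T ∧ T)
  [2] ((¬(x1 ∨ x1) ∨ ¬(F ∨ x1)) ∨ ¬(x1 ∧ ¬x0)) ∧ (T ∧ T)
  [3] (((¬x1 ∧ ¬x1) ∨ ¬(F ∨ x1)) ∨ ¬(x1 ∧ ¬x0)) ∧ (T ∧ T)
  [4] ((¬x1 ∨ ¬(F ∨ x1)) ∨ ¬(x1 ∧ ¬x0)) ∧ (T ∧ T)
  [5] ((¬x1 ∨ (¬F ∧ ¬x1)) ∨ ¬(x1 ∧ ¬x0)) ∧ (T ∧ T)
  [6] ((¬x1 ∨ (T ∧ ¬x1)) ∨ ¬(x1 ∧ ¬x0)) ∧ (T ∧ T)
  [7] ((¬x1 ∨ ¬x1) ∨ ¬(x1 ∧ ¬x0)) ∧ (T ∧ T)
  [8] (¬x1 ∨ ¬(x1 ∧ ¬x0)) ∧ (T ∧ T)
  [9] (¬x1 ∨ (¬x1 ∨ ¬¬x0)) ∧ (T ∧ T)
  [10] (¬x1 ∨ (¬x1 ∨ x0)) ∧ (T ∧ T)
  [11] (¬x1 ∨ (¬x1 ∨ x0)) ∧ T
  [12] ¬x1 ∨ (¬x1 ∨ x0)

Answer: YES — reaches normal form ¬x1 ∨ (¬x1 ∨ x0) in 12 ≤ 14 steps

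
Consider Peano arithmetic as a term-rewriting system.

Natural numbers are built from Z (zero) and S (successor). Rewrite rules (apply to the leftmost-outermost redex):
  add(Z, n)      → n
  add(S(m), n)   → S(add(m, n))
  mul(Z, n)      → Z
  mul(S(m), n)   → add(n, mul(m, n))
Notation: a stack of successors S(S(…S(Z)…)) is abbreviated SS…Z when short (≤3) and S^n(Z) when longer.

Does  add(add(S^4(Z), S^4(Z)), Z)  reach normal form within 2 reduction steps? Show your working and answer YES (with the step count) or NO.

  start: add(add(S^4(Z), S^4(Z)), Z)
  step 1: add(S(add(SSSZ, S^4(Z))), Z)
  step 2: S(add(add(SSSZ, S^4(Z)), Z))

Answer: NO — after 2 steps the term is S(add(add(SSSZ, S^4(Z)), Z)), not yet normal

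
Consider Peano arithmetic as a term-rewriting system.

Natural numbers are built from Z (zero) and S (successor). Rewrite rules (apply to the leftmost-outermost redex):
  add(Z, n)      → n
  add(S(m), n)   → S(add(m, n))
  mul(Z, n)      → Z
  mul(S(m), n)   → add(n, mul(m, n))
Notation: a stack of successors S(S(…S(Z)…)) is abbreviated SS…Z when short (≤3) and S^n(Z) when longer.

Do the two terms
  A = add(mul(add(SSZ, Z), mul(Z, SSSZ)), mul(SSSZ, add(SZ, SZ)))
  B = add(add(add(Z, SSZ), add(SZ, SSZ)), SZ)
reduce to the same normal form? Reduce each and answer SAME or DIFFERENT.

Answer: SAME — A ⇓ S^6(Z), B ⇓ S^6(Z)

Derivation:
Term A:
  start: add(mul(add(SSZ, Z), mul(Z, SSSZ)), mul(SSSZ, add(SZ, SZ)))
  →1  add(mul(S(add(SZ, Z)), mul(Z, SSSZ)), mul(SSSZ, add(SZ, SZ)))
  →2  add(add(mul(Z, SSSZ), mul(add(SZ, Z), mul(Z, SSSZ))), mul(SSSZ, add(SZ, SZ)))
  →3  add(add(Z, mul(add(SZ, Z), mul(Z, SSSZ))), mul(SSSZ, add(SZ, SZ)))
  →4  add(mul(add(SZ, Z), mul(Z, SSSZ)), mul(SSSZ, add(SZ, SZ)))
  →5  add(mul(S(add(Z, Z)), mul(Z, SSSZ)), mul(SSSZ, add(SZ, SZ)))
  →6  add(add(mul(Z, SSSZ), mul(add(Z, Z), mul(Z, SSSZ))), mul(SSSZ, add(SZ, SZ)))
  →7  add(add(Z, mul(add(Z, Z), mul(Z, SSSZ))), mul(SSSZ, add(SZ, SZ)))
  →8  add(mul(add(Z, Z), mul(Z, SSSZ)), mul(SSSZ, add(SZ, SZ)))
  →9  add(mul(Z, mul(Z, SSSZ)), mul(SSSZ, add(SZ, SZ)))
  →10  add(Z, mul(SSSZ, add(SZ, SZ)))
  →11  mul(SSSZ, add(SZ, SZ))
  →12  add(add(SZ, SZ), mul(SSZ, add(SZ, SZ)))
  →13  add(S(add(Z, SZ)), mul(SSZ, add(SZ, SZ)))
  →14  S(add(add(Z, SZ), mul(SSZ, add(SZ, SZ))))
  →15  S(add(SZ, mul(SSZ, add(SZ, SZ))))
  →16  S(S(add(Z, mul(SSZ, add(SZ, SZ)))))
  →17  S(S(mul(SSZ, add(SZ, SZ))))
  →18  S(S(add(add(SZ, SZ), mul(SZ, add(SZ, SZ)))))
  →19  S(S(add(S(add(Z, SZ)), mul(SZ, add(SZ, SZ)))))
  →20  S(S(S(add(add(Z, SZ), mul(SZ, add(SZ, SZ))))))
  →21  S(S(S(add(SZ, mul(SZ, add(SZ, SZ))))))
  →22  S(S(S(S(add(Z, mul(SZ, add(SZ, SZ)))))))
  →23  S(S(S(S(mul(SZ, add(SZ, SZ))))))
  →24  S(S(S(S(add(add(SZ, SZ), mul(Z, add(SZ, SZ)))))))
  →25  S(S(S(S(add(S(add(Z, SZ)), mul(Z, add(SZ, SZ)))))))
  →26  S(S(S(S(S(add(add(Z, SZ), mul(Z, add(SZ, SZ))))))))
  →27  S(S(S(S(S(add(SZ, mul(Z, add(SZ, SZ))))))))
  →28  S(S(S(S(S(S(add(Z, mul(Z, add(SZ, SZ)))))))))
  →29  S(S(S(S(S(S(mul(Z, add(SZ, SZ))))))))
  →30  S^6(Z)

Term B:
  start: add(add(add(Z, SSZ), add(SZ, SSZ)), SZ)
  →1  add(add(SSZ, add(SZ, SSZ)), SZ)
  →2  add(S(add(SZ, add(SZ, SSZ))), SZ)
  →3  S(add(add(SZ, add(SZ, SSZ)), SZ))
  →4  S(add(S(add(Z, add(SZ, SSZ))), SZ))
  →5  S(S(add(add(Z, add(SZ, SSZ)), SZ)))
  →6  S(S(add(add(SZ, SSZ), SZ)))
  →7  S(S(add(S(add(Z, SSZ)), SZ)))
  →8  S(S(S(add(add(Z, SSZ), SZ))))
  →9  S(S(S(add(SSZ, SZ))))
  →10  S(S(S(S(add(SZ, SZ)))))
  →11  S(S(S(S(S(add(Z, SZ))))))
  →12  S^6(Z)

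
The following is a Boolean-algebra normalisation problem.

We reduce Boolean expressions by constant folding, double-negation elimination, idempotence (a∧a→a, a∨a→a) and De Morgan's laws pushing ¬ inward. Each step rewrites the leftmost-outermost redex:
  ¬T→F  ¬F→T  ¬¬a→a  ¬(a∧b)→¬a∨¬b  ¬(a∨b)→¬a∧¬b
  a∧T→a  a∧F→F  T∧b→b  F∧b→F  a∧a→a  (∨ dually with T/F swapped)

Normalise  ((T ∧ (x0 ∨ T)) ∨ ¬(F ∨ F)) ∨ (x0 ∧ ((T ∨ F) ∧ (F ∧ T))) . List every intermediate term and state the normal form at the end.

Answer: normal form = T  (in 4 steps)

Derivation:
  start: ((T ∧ (x0 ∨ T)) ∨ ¬(F ∨ F)) ∨ (x0 ∧ ((T ∨ F) ∧ (F ∧ T)))
  →1  ((x0 ∨ T) ∨ ¬(F ∨ F)) ∨ (x0 ∧ ((T ∨ F) ∧ (F ∧ T)))
  →2  (T ∨ ¬(F ∨ F)) ∨ (x0 ∧ ((T ∨ F) ∧ (F ∧ T)))
  →3  T ∨ (x0 ∧ ((T ∨ F) ∧ (F ∧ T)))
  →4  T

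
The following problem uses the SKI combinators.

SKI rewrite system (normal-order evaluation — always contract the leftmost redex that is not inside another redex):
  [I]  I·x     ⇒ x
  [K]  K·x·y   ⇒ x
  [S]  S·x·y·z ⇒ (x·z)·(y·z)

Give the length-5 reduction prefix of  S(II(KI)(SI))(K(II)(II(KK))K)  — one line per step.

Answer: after 5 steps: SI(IK)

Working:
  start: S(II(KI)(SI))(K(II)(II(KK))K)
  [1] S(I(KI)(SI))(K(II)(II(KK))K)
  [2] S(KI(SI))(K(II)(II(KK))K)
  [3] SI(K(II)(II(KK))K)
  [4] SI(IIK)
  [5] SI(IK)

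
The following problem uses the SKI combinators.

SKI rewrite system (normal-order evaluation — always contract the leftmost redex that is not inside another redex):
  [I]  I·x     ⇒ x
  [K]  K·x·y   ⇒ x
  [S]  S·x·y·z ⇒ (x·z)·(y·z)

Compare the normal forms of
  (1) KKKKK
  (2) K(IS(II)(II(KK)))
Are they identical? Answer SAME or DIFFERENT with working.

Term A:
  start: KKKKK
  →1  KKK
  →2  K

Term B:
  start: K(IS(II)(II(KK)))
  →1  K(S(II)(II(KK)))
  →2  K(SI(II(KK)))
  →3  K(SI(I(KK)))
  →4  K(SI(KK))

Answer: DIFFERENT — A ⇓ K, B ⇓ K(SI(KK))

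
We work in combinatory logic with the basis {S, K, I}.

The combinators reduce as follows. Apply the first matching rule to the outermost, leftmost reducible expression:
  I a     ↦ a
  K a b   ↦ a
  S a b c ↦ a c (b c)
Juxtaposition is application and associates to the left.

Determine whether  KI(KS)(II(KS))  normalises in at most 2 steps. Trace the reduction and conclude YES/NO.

  start: KI(KS)(II(KS))
  →1  I(II(KS))
  →2  II(KS)

Answer: NO — after 2 steps the term is II(KS), not yet normal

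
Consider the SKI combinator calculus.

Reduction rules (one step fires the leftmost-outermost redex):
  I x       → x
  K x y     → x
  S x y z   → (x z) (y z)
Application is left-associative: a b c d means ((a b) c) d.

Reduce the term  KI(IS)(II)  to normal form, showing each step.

  start: KI(IS)(II)
  step 1: I(II)
  step 2: II
  step 3: I

Answer: normal form = I  (in 3 steps)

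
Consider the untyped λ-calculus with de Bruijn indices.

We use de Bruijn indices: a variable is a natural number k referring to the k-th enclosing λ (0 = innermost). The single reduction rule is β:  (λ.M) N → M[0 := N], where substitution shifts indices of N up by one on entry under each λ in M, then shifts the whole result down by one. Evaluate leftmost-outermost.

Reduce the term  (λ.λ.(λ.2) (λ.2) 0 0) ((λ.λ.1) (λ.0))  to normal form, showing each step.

  start: (λ.λ.(λ.2) (λ.2) 0 0) ((λ.λ.1) (λ.0))
  [1] λ.(λ.(λ.λ.1) (λ.0)) (λ.(λ.λ.1) (λ.0)) 0 0
  [2] λ.(λ.λ.1) (λ.0) 0 0
  [3] λ.(λ.λ.0) 0 0
  [4] λ.(λ.0) 0
  [5] λ.0

Answer: normal form = λ.0  (in 5 steps)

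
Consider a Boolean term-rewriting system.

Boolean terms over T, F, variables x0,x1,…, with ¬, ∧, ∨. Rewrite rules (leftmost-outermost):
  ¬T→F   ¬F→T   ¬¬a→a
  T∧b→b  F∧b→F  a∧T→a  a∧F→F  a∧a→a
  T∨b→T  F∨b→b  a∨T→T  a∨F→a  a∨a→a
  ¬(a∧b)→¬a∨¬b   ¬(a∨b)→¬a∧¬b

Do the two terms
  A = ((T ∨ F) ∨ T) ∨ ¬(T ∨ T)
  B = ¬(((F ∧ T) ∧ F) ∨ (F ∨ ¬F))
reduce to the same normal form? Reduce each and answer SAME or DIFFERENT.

Answer: DIFFERENT — A ⇓ T, B ⇓ F

Working:
Term A:
  start: ((T ∨ F) ∨ T) ∨ ¬(T ∨ T)
  step 1: T ∨ ¬(T ∨ T)
  step 2: T

Term B:
  start: ¬(((F ∧ T) ∧ F) ∨ (F ∨ ¬F))
  step 1: ¬((F ∧ T) ∧ F) ∧ ¬(F ∨ ¬F)
  step 2: (¬(F ∧ T) ∨ ¬F) ∧ ¬(F ∨ ¬F)
  step 3: ((¬F ∨ ¬T) ∨ ¬F) ∧ ¬(F ∨ ¬F)
  step 4: ((T ∨ ¬T) ∨ ¬F) ∧ ¬(F ∨ ¬F)
  step 5: (T ∨ ¬F) ∧ ¬(F ∨ ¬F)
  step 6: T ∧ ¬(F ∨ ¬F)
  step 7: ¬(F ∨ ¬F)
  step 8: ¬F ∧ ¬¬F
  step 9: T ∧ ¬¬F
  step 10: ¬¬F
  step 11: F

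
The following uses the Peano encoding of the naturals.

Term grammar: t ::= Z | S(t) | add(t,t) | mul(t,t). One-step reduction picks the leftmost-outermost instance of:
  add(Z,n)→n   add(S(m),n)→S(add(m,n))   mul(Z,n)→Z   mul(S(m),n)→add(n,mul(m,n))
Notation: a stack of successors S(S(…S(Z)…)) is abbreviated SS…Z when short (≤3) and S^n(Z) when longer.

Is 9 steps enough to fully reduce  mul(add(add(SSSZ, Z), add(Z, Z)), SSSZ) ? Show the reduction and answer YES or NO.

  start: mul(add(add(SSSZ, Z), add(Z, Z)), SSSZ)
  [1] mul(add(S(add(SSZ, Z)), add(Z, Z)), SSSZ)
  [2] mul(S(add(add(SSZ, Z), add(Z, Z))), SSSZ)
  [3] add(SSSZ, mul(add(add(SSZ, Z), add(Z, Z)), SSSZ))
  [4] S(add(SSZ, mul(add(add(SSZ, Z), add(Z, Z)), SSSZ)))
  [5] S(S(add(SZ, mul(add(add(SSZ, Z), add(Z, Z)), SSSZ))))
  [6] S(S(S(add(Z, mul(add(add(SSZ, Z), add(Z, Z)), SSSZ)))))
  [7] S(S(S(mul(add(add(SSZ, Z), add(Z, Z)), SSSZ))))
  [8] S(S(S(mul(add(S(add(SZ, Z)), add(Z, Z)), SSSZ))))
  [9] S(S(S(mul(S(add(add(SZ, Z), add(Z, Z))), SSSZ))))

Answer: NO — after 9 steps the term is S(S(S(mul(S(add(add(SZ, Z), add(Z, Z))), SSSZ)))), not yet normal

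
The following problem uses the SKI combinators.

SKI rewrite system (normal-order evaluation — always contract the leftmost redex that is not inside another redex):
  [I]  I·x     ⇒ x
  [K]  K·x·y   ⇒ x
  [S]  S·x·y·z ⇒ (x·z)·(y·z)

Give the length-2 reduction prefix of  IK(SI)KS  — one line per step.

  start: IK(SI)KS
  step 1: K(SI)KS
  step 2: SIS

Answer: after 2 steps: SIS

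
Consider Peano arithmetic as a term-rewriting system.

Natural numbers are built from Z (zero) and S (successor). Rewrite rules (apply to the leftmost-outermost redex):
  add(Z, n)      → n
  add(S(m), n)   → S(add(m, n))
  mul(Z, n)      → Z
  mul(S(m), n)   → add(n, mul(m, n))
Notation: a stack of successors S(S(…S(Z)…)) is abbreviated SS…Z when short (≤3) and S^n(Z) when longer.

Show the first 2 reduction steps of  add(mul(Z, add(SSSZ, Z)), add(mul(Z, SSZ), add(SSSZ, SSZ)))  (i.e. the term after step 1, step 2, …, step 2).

Answer: after 2 steps: add(mul(Z, SSZ), add(SSSZ, SSZ))

Derivation:
  start: add(mul(Z, add(SSSZ, Z)), add(mul(Z, SSZ), add(SSSZ, SSZ)))
  step 1: add(Z, add(mul(Z, SSZ), add(SSSZ, SSZ)))
  step 2: add(mul(Z, SSZ), add(SSSZ, SSZ))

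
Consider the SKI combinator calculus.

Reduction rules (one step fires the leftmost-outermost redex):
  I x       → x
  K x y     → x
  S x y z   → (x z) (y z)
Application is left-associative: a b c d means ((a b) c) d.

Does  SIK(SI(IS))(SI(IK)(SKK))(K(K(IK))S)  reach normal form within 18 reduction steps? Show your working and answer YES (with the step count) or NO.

Answer: YES — reaches normal form KK in 17 ≤ 18 steps

Derivation:
  start: SIK(SI(IS))(SI(IK)(SKK))(K(K(IK))S)
  step 1: I(SI(IS))(K(SI(IS)))(SI(IK)(SKK))(K(K(IK))S)
  step 2: SI(IS)(K(SI(IS)))(SI(IK)(SKK))(K(K(IK))S)
  step 3: I(K(SI(IS)))(IS(K(SI(IS))))(SI(IK)(SKK))(K(K(IK))S)
  step 4: K(SI(IS))(IS(K(SI(IS))))(SI(IK)(SKK))(K(K(IK))S)
  step 5: SI(IS)(SI(IK)(SKK))(K(K(IK))S)
  step 6: I(SI(IK)(SKK))(IS(SI(IK)(SKK)))(K(K(IK))S)
  step 7: SI(IK)(SKK)(IS(SI(IK)(SKK)))(K(K(IK))S)
  step 8: I(SKK)(IK(SKK))(IS(SI(IK)(SKK)))(K(K(IK))S)
  step 9: SKK(IK(SKK))(IS(SI(IK)(SKK)))(K(K(IK))S)
  step 10: K(IK(SKK))(K(IK(SKK)))(IS(SI(IK)(SKK)))(K(K(IK))S)
  step 11: IK(SKK)(IS(SI(IK)(SKK)))(K(K(IK))S)
  step 12: K(SKK)(IS(SI(IK)(SKK)))(K(K(IK))S)
  step 13: SKK(K(K(IK))S)
  step 14: K(K(K(IK))S)(K(K(K(IK))S))
  step 15: K(K(IK))S
  step 16: K(IK)
  step 17: KK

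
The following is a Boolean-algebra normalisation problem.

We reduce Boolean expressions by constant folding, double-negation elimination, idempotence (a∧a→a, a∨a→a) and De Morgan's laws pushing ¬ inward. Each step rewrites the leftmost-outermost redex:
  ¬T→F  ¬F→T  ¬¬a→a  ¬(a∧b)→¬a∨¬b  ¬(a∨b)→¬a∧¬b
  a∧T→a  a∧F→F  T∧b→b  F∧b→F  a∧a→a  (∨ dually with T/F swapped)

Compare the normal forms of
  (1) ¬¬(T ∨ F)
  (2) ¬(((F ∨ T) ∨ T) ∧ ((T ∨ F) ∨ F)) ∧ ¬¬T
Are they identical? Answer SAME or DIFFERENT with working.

Term A:
  start: ¬¬(T ∨ F)
  step 1: T ∨ F
  step 2: T

Term B:
  start: ¬(((F ∨ T) ∨ T) ∧ ((T ∨ F) ∨ F)) ∧ ¬¬T
  step 1: (¬((F ∨ T) ∨ T) ∨ ¬((T ∨ F) ∨ F)) ∧ ¬¬T
  step 2: ((¬(F ∨ T) ∧ ¬T) ∨ ¬((T ∨ F) ∨ F)) ∧ ¬¬T
  step 3: (((¬F ∧ ¬T) ∧ ¬T) ∨ ¬((T ∨ F) ∨ F)) ∧ ¬¬T
  step 4: (((T ∧ ¬T) ∧ ¬T) ∨ ¬((T ∨ F) ∨ F)) ∧ ¬¬T
  step 5: ((¬T ∧ ¬T) ∨ ¬((T ∨ F) ∨ F)) ∧ ¬¬T
  step 6: (¬T ∨ ¬((T ∨ F) ∨ F)) ∧ ¬¬T
  step 7: (F ∨ ¬((T ∨ F) ∨ F)) ∧ ¬¬T
  step 8: ¬((T ∨ F) ∨ F) ∧ ¬¬T
  step 9: (¬(T ∨ F) ∧ ¬F) ∧ ¬¬T
  step 10: ((¬T ∧ ¬F) ∧ ¬F) ∧ ¬¬T
  step 11: ((F ∧ ¬F) ∧ ¬F) ∧ ¬¬T
  step 12: (F ∧ ¬F) ∧ ¬¬T
  step 13: F ∧ ¬¬T
  step 14: F

Answer: DIFFERENT — A ⇓ T, B ⇓ F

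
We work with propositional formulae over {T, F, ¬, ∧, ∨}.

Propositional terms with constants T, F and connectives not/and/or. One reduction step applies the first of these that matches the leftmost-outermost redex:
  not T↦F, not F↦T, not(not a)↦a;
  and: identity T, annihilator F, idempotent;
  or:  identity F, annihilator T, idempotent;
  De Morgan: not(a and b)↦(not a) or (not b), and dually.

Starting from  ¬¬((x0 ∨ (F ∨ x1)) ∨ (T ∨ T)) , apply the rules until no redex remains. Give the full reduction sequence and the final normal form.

  start: ¬¬((x0 ∨ (F ∨ x1)) ∨ (T ∨ T))
  →1  (x0 ∨ (F ∨ x1)) ∨ (T ∨ T)
  →2  (x0 ∨ x1) ∨ (T ∨ T)
  →3  (x0 ∨ x1) ∨ T
  →4  T

Answer: normal form = T  (in 4 steps)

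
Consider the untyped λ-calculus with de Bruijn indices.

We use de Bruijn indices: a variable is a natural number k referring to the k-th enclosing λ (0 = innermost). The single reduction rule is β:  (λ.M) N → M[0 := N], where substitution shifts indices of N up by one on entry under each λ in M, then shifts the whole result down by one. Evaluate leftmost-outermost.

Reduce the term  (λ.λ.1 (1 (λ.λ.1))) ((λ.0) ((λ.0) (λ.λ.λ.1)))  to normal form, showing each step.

  start: (λ.λ.1 (1 (λ.λ.1))) ((λ.0) ((λ.0) (λ.λ.λ.1)))
  [1] λ.(λ.0) ((λ.0) (λ.λ.λ.1)) ((λ.0) ((λ.0) (λ.λ.λ.1)) (λ.λ.1))
  [2] λ.(λ.0) (λ.λ.λ.1) ((λ.0) ((λ.0) (λ.λ.λ.1)) (λ.λ.1))
  [3] λ.(λ.λ.λ.1) ((λ.0) ((λ.0) (λ.λ.λ.1)) (λ.λ.1))
  [4] λ.λ.λ.1

Answer: normal form = λ.λ.λ.1  (in 4 steps)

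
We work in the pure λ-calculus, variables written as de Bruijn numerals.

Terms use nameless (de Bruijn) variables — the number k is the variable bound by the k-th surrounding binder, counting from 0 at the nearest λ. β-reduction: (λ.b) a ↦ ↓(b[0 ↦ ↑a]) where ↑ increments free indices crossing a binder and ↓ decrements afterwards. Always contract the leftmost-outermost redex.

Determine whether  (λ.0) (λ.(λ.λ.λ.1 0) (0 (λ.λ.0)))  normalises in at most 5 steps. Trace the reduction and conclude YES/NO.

Answer: YES — reaches normal form λ.λ.λ.1 0 in 2 ≤ 5 steps

Working:
  start: (λ.0) (λ.(λ.λ.λ.1 0) (0 (λ.λ.0)))
  [1] λ.(λ.λ.λ.1 0) (0 (λ.λ.0))
  [2] λ.λ.λ.1 0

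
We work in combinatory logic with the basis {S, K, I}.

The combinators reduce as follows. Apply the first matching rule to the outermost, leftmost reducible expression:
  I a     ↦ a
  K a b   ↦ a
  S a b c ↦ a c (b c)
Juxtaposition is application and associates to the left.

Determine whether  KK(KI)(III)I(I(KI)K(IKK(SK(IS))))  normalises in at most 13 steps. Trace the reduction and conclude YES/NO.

  start: KK(KI)(III)I(I(KI)K(IKK(SK(IS))))
  [1] K(III)I(I(KI)K(IKK(SK(IS))))
  [2] III(I(KI)K(IKK(SK(IS))))
  [3] II(I(KI)K(IKK(SK(IS))))
  [4] I(I(KI)K(IKK(SK(IS))))
  [5] I(KI)K(IKK(SK(IS)))
  [6] KIK(IKK(SK(IS)))
  [7] I(IKK(SK(IS)))
  [8] IKK(SK(IS))
  [9] KK(SK(IS))
  [10] K

Answer: YES — reaches normal form K in 10 ≤ 13 steps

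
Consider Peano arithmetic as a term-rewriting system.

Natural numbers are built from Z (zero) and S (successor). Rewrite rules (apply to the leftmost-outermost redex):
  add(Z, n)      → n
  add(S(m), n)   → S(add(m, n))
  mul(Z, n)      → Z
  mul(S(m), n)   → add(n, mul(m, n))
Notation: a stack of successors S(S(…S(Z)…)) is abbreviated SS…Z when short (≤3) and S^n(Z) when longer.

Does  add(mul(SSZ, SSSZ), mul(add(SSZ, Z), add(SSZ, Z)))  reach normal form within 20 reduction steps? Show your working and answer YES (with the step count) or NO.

  start: add(mul(SSZ, SSSZ), mul(add(SSZ, Z), add(SSZ, Z)))
  step 1: add(add(SSSZ, mul(SZ, SSSZ)), mul(add(SSZ, Z), add(SSZ, Z)))
  step 2: add(S(add(SSZ, mul(SZ, SSSZ))), mul(add(SSZ, Z), add(SSZ, Z)))
  step 3: S(add(add(SSZ, mul(SZ, SSSZ)), mul(add(SSZ, Z), add(SSZ, Z))))
  step 4: S(add(S(add(SZ, mul(SZ, SSSZ))), mul(add(SSZ, Z), add(SSZ, Z))))
  step 5: S(S(add(add(SZ, mul(SZ, SSSZ)), mul(add(SSZ, Z), add(SSZ, Z)))))
  step 6: S(S(add(S(add(Z, mul(SZ, SSSZ))), mul(add(SSZ, Z), add(SSZ, Z)))))
  step 7: S(S(S(add(add(Z, mul(SZ, SSSZ)), mul(add(SSZ, Z), add(SSZ, Z))))))
  step 8: S(S(S(add(mul(SZ, SSSZ), mul(add(SSZ, Z), add(SSZ, Z))))))
  step 9: S(S(S(add(add(SSSZ, mul(Z, SSSZ)), mul(add(SSZ, Z), add(SSZ, Z))))))
  step 10: S(S(S(add(S(add(SSZ, mul(Z, SSSZ))), mul(add(SSZ, Z), add(SSZ, Z))))))
  step 11: S(S(S(S(add(add(SSZ, mul(Z, SSSZ)), mul(add(SSZ, Z), add(SSZ, Z)))))))
  step 12: S(S(S(S(add(S(add(SZ, mul(Z, SSSZ))), mul(add(SSZ, Z), add(SSZ, Z)))))))
  step 13: S(S(S(S(S(add(add(SZ, mul(Z, SSSZ)), mul(add(SSZ, Z), add(SSZ, Z))))))))
  step 14: S(S(S(S(S(add(S(add(Z, mul(Z, SSSZ))), mul(add(SSZ, Z), add(SSZ, Z))))))))
  step 15: S(S(S(S(S(S(add(add(Z, mul(Z, SSSZ)), mul(add(SSZ, Z), add(SSZ, Z)))))))))
  step 16: S(S(S(S(S(S(add(mul(Z, SSSZ), mul(add(SSZ, Z), add(SSZ, Z)))))))))
  step 17: S(S(S(S(S(S(add(Z, mul(add(SSZ, Z), add(SSZ, Z)))))))))
  step 18: S(S(S(S(S(S(mul(add(SSZ, Z), add(SSZ, Z))))))))
  step 19: S(S(S(S(S(S(mul(S(add(SZ, Z)), add(SSZ, Z))))))))
  step 20: S(S(S(S(S(S(add(add(SSZ, Z), mul(add(SZ, Z), add(SSZ, Z)))))))))

Answer: NO — after 20 steps the term is S(S(S(S(S(S(add(add(SSZ, Z), mul(add(SZ, Z), add(SSZ, Z))))))))), not yet normal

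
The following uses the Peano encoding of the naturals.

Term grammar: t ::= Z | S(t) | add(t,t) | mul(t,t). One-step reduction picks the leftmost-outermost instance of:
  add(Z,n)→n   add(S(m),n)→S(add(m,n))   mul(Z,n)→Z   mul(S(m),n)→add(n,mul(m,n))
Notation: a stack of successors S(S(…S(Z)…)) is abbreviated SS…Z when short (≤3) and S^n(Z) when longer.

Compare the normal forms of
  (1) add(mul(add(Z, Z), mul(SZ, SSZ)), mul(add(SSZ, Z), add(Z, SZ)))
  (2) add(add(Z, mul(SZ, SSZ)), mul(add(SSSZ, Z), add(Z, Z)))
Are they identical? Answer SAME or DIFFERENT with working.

Answer: SAME — A ⇓ SSZ, B ⇓ SSZ

Reduction:
Term A:
  start: add(mul(add(Z, Z), mul(SZ, SSZ)), mul(add(SSZ, Z), add(Z, SZ)))
  [1] add(mul(Z, mul(SZ, SSZ)), mul(add(SSZ, Z), add(Z, SZ)))
  [2] add(Z, mul(add(SSZ, Z), add(Z, SZ)))
  [3] mul(add(SSZ, Z), add(Z, SZ))
  [4] mul(S(add(SZ, Z)), add(Z, SZ))
  [5] add(add(Z, SZ), mul(add(SZ, Z), add(Z, SZ)))
  [6] add(SZ, mul(add(SZ, Z), add(Z, SZ)))
  [7] S(add(Z, mul(add(SZ, Z), add(Z, SZ))))
  [8] S(mul(add(SZ, Z), add(Z, SZ)))
  [9] S(mul(S(add(Z, Z)), add(Z, SZ)))
  [10] S(add(add(Z, SZ), mul(add(Z, Z), add(Z, SZ))))
  [11] S(add(SZ, mul(add(Z, Z), add(Z, SZ))))
  [12] S(S(add(Z, mul(add(Z, Z), add(Z, SZ)))))
  [13] S(S(mul(add(Z, Z), add(Z, SZ))))
  [14] S(S(mul(Z, add(Z, SZ))))
  [15] SSZ

Term B:
  start: add(add(Z, mul(SZ, SSZ)), mul(add(SSSZ, Z), add(Z, Z)))
  [1] add(mul(SZ, SSZ), mul(add(SSSZ, Z), add(Z, Z)))
  [2] add(add(SSZ, mul(Z, SSZ)), mul(add(SSSZ, Z), add(Z, Z)))
  [3] add(S(add(SZ, mul(Z, SSZ))), mul(add(SSSZ, Z), add(Z, Z)))
  [4] S(add(add(SZ, mul(Z, SSZ)), mul(add(SSSZ, Z), add(Z, Z))))
  [5] S(add(S(add(Z, mul(Z, SSZ))), mul(add(SSSZ, Z), add(Z, Z))))
  [6] S(S(add(add(Z, mul(Z, SSZ)), mul(add(SSSZ, Z), add(Z, Z)))))
  [7] S(S(add(mul(Z, SSZ), mul(add(SSSZ, Z), add(Z, Z)))))
  [8] S(S(add(Z, mul(add(SSSZ, Z), add(Z, Z)))))
  [9] S(S(mul(add(SSSZ, Z), add(Z, Z))))
  [10] S(S(mul(S(add(SSZ, Z)), add(Z, Z))))
  [11] S(S(add(add(Z, Z), mul(add(SSZ, Z), add(Z, Z)))))
  [12] S(S(add(Z, mul(add(SSZ, Z), add(Z, Z)))))
  [13] S(S(mul(add(SSZ, Z), add(Z, Z))))
  [14] S(S(mul(S(add(SZ, Z)), add(Z, Z))))
  [15] S(S(add(add(Z, Z), mul(add(SZ, Z), add(Z, Z)))))
  [16] S(S(add(Z, mul(add(SZ, Z), add(Z, Z)))))
  [17] S(S(mul(add(SZ, Z), add(Z, Z))))
  [18] S(S(mul(S(add(Z, Z)), add(Z, Z))))
  [19] S(S(add(add(Z, Z), mul(add(Z, Z), add(Z, Z)))))
  [20] S(S(add(Z, mul(add(Z, Z), add(Z, Z)))))
  [21] S(S(mul(add(Z, Z), add(Z, Z))))
  [22] S(S(mul(Z, add(Z, Z))))
  [23] SSZ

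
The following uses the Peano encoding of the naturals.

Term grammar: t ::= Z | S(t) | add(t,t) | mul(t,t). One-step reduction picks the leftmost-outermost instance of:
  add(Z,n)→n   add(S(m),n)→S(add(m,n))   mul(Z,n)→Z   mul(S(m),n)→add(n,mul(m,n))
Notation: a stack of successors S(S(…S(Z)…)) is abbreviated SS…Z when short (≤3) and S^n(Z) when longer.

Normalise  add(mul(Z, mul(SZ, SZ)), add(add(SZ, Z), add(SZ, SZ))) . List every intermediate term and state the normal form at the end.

Answer: normal form = SSSZ  (in 8 steps)

Reduction:
  start: add(mul(Z, mul(SZ, SZ)), add(add(SZ, Z), add(SZ, SZ)))
  →1  add(Z, add(add(SZ, Z), add(SZ, SZ)))
  →2  add(add(SZ, Z), add(SZ, SZ))
  →3  add(S(add(Z, Z)), add(SZ, SZ))
  →4  S(add(add(Z, Z), add(SZ, SZ)))
  →5  S(add(Z, add(SZ, SZ)))
  →6  S(add(SZ, SZ))
  →7  S(S(add(Z, SZ)))
  →8  SSSZ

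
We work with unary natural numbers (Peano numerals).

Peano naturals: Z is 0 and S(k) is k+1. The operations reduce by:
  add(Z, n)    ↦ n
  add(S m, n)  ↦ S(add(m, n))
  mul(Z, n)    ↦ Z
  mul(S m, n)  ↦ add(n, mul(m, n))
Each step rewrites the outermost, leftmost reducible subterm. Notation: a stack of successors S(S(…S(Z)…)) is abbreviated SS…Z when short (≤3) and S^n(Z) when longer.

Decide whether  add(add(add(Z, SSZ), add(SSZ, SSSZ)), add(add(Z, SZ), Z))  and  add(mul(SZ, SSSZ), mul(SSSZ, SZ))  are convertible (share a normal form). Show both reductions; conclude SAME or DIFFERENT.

Answer: DIFFERENT — A ⇓ S^8(Z), B ⇓ S^6(Z)

Reduction:
Term A:
  start: add(add(add(Z, SSZ), add(SSZ, SSSZ)), add(add(Z, SZ), Z))
  [1] add(add(SSZ, add(SSZ, SSSZ)), add(add(Z, SZ), Z))
  [2] add(S(add(SZ, add(SSZ, SSSZ))), add(add(Z, SZ), Z))
  [3] S(add(add(SZ, add(SSZ, SSSZ)), add(add(Z, SZ), Z)))
  [4] S(add(S(add(Z, add(SSZ, SSSZ))), add(add(Z, SZ), Z)))
  [5] S(S(add(add(Z, add(SSZ, SSSZ)), add(add(Z, SZ), Z))))
  [6] S(S(add(add(SSZ, SSSZ), add(add(Z, SZ), Z))))
  [7] S(S(add(S(add(SZ, SSSZ)), add(add(Z, SZ), Z))))
  [8] S(S(S(add(add(SZ, SSSZ), add(add(Z, SZ), Z)))))
  [9] S(S(S(add(S(add(Z, SSSZ)), add(add(Z, SZ), Z)))))
  [10] S(S(S(S(add(add(Z, SSSZ), add(add(Z, SZ), Z))))))
  [11] S(S(S(S(add(SSSZ, add(add(Z, SZ), Z))))))
  [12] S(S(S(S(S(add(SSZ, add(add(Z, SZ), Z)))))))
  [13] S(S(S(S(S(S(add(SZ, add(add(Z, SZ), Z))))))))
  [14] S(S(S(S(S(S(S(add(Z, add(add(Z, SZ), Z)))))))))
  [15] S(S(S(S(S(S(S(add(add(Z, SZ), Z))))))))
  [16] S(S(S(S(S(S(S(add(SZ, Z))))))))
  [17] S(S(S(S(S(S(S(S(add(Z, Z)))))))))
  [18] S^8(Z)

Term B:
  start: add(mul(SZ, SSSZ), mul(SSSZ, SZ))
  [1] add(add(SSSZ, mul(Z, SSSZ)), mul(SSSZ, SZ))
  [2] add(S(add(SSZ, mul(Z, SSSZ))), mul(SSSZ, SZ))
  [3] S(add(add(SSZ, mul(Z, SSSZ)), mul(SSSZ, SZ)))
  [4] S(add(S(add(SZ, mul(Z, SSSZ))), mul(SSSZ, SZ)))
  [5] S(S(add(add(SZ, mul(Z, SSSZ)), mul(SSSZ, SZ))))
  [6] S(S(add(S(add(Z, mul(Z, SSSZ))), mul(SSSZ, SZ))))
  [7] S(S(S(add(add(Z, mul(Z, SSSZ)), mul(SSSZ, SZ)))))
  [8] S(S(S(add(mul(Z, SSSZ), mul(SSSZ, SZ)))))
  [9] S(S(S(add(Z, mul(SSSZ, SZ)))))
  [10] S(S(S(mul(SSSZ, SZ))))
  [11] S(S(S(add(SZ, mul(SSZ, SZ)))))
  [12] S(S(S(S(add(Z, mul(SSZ, SZ))))))
  [13] S(S(S(S(mul(SSZ, SZ)))))
  [14] S(S(S(S(add(SZ, mul(SZ, SZ))))))
  [15] S(S(S(S(S(add(Z, mul(SZ, SZ)))))))
  [16] S(S(S(S(S(mul(SZ, SZ))))))
  [17] S(S(S(S(S(add(SZ, mul(Z, SZ)))))))
  [18] S(S(S(S(S(S(add(Z, mul(Z, SZ))))))))
  [19] S(S(S(S(S(S(mul(Z, SZ)))))))
  [20] S^6(Z)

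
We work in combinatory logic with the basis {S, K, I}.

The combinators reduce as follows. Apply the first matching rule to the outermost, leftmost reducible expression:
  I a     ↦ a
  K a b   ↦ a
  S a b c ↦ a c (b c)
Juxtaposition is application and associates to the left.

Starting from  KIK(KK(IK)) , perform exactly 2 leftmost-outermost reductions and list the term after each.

Answer: after 2 steps: KK(IK)

Derivation:
  start: KIK(KK(IK))
  step 1: I(KK(IK))
  step 2: KK(IK)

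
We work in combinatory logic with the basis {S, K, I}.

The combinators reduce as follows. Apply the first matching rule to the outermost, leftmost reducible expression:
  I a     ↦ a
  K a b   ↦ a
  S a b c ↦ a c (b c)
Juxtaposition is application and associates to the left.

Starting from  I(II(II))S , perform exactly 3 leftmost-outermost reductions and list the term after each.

Answer: after 3 steps: IIS

Reduction:
  start: I(II(II))S
  →1  II(II)S
  →2  I(II)S
  →3  IIS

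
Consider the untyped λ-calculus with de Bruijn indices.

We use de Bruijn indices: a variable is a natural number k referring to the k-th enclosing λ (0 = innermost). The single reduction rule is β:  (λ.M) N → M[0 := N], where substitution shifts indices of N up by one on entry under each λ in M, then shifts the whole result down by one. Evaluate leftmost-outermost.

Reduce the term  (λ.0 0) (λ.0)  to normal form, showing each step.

  start: (λ.0 0) (λ.0)
  →1  (λ.0) (λ.0)
  →2  λ.0

Answer: normal form = λ.0  (in 2 steps)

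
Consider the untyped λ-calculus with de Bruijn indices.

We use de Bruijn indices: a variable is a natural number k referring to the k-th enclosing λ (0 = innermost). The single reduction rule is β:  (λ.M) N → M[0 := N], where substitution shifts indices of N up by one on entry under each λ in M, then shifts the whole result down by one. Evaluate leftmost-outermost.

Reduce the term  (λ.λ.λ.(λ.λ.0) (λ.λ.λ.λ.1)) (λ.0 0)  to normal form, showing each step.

Answer: normal form = λ.λ.λ.0  (in 2 steps)

Working:
  start: (λ.λ.λ.(λ.λ.0) (λ.λ.λ.λ.1)) (λ.0 0)
  [1] λ.λ.(λ.λ.0) (λ.λ.λ.λ.1)
  [2] λ.λ.λ.0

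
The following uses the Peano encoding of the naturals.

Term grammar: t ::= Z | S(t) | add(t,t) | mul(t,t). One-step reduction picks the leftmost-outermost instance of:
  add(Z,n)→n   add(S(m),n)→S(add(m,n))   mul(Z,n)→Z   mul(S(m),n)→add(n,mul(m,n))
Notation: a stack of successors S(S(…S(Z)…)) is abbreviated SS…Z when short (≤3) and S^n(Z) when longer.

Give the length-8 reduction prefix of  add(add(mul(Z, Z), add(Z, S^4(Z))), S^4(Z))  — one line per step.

  start: add(add(mul(Z, Z), add(Z, S^4(Z))), S^4(Z))
  →1  add(add(Z, add(Z, S^4(Z))), S^4(Z))
  →2  add(add(Z, S^4(Z)), S^4(Z))
  →3  add(S^4(Z), S^4(Z))
  →4  S(add(SSSZ, S^4(Z)))
  →5  S(S(add(SSZ, S^4(Z))))
  →6  S(S(S(add(SZ, S^4(Z)))))
  →7  S(S(S(S(add(Z, S^4(Z))))))
  →8  S^8(Z)

Answer: after 8 steps: S^8(Z)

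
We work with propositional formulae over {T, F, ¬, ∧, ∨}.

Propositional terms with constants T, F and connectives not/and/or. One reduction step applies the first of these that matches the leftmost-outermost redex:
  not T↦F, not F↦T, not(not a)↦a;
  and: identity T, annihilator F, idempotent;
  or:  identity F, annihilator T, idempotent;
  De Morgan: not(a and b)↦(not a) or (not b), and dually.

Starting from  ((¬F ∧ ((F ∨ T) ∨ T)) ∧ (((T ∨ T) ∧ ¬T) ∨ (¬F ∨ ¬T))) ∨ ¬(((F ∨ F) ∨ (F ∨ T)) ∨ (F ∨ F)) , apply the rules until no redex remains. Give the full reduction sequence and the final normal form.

Answer: normal form = T  (in 11 steps)

Reduction:
  start: ((¬F ∧ ((F ∨ T) ∨ T)) ∧ (((T ∨ T) ∧ ¬T) ∨ (¬F ∨ ¬T))) ∨ ¬(((F ∨ F) ∨ (F ∨ T)) ∨ (F ∨ F))
  →1  ((T ∧ ((F ∨ T) ∨ T)) ∧ (((T ∨ T) ∧ ¬T) ∨ (¬F ∨ ¬T))) ∨ ¬(((F ∨ F) ∨ (F ∨ T)) ∨ (F ∨ F))
  →2  (((F ∨ T) ∨ T) ∧ (((T ∨ T) ∧ ¬T) ∨ (¬F ∨ ¬T))) ∨ ¬(((F ∨ F) ∨ (F ∨ T)) ∨ (F ∨ F))
  →3  (T ∧ (((T ∨ T) ∧ ¬T) ∨ (¬F ∨ ¬T))) ∨ ¬(((F ∨ F) ∨ (F ∨ T)) ∨ (F ∨ F))
  →4  (((T ∨ T) ∧ ¬T) ∨ (¬F ∨ ¬T)) ∨ ¬(((F ∨ F) ∨ (F ∨ T)) ∨ (F ∨ F))
  →5  ((T ∧ ¬T) ∨ (¬F ∨ ¬T)) ∨ ¬(((F ∨ F) ∨ (F ∨ T)) ∨ (F ∨ F))
  →6  (¬T ∨ (¬F ∨ ¬T)) ∨ ¬(((F ∨ F) ∨ (F ∨ T)) ∨ (F ∨ F))
  →7  (F ∨ (¬F ∨ ¬T)) ∨ ¬(((F ∨ F) ∨ (F ∨ T)) ∨ (F ∨ F))
  →8  (¬F ∨ ¬T) ∨ ¬(((F ∨ F) ∨ (F ∨ T)) ∨ (F ∨ F))
  →9  (T ∨ ¬T) ∨ ¬(((F ∨ F) ∨ (F ∨ T)) ∨ (F ∨ F))
  →10  T ∨ ¬(((F ∨ F) ∨ (F ∨ T)) ∨ (F ∨ F))
  →11  T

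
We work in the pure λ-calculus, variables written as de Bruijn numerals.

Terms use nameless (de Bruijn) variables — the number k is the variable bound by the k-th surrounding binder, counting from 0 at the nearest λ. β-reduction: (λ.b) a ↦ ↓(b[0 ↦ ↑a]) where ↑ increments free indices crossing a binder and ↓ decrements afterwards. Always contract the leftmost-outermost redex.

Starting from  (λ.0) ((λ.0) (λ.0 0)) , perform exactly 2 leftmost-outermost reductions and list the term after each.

  start: (λ.0) ((λ.0) (λ.0 0))
  →1  (λ.0) (λ.0 0)
  →2  λ.0 0

Answer: after 2 steps: λ.0 0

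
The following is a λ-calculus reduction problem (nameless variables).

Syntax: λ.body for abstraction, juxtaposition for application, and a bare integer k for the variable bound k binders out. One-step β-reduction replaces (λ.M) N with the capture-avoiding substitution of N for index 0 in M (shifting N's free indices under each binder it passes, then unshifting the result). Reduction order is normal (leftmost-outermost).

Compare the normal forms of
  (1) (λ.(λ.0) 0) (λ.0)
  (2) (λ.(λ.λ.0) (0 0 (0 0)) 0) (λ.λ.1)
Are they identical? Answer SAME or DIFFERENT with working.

Term A:
  start: (λ.(λ.0) 0) (λ.0)
  →1  (λ.0) (λ.0)
  →2  λ.0

Term B:
  start: (λ.(λ.λ.0) (0 0 (0 0)) 0) (λ.λ.1)
  →1  (λ.λ.0) ((λ.λ.1) (λ.λ.1) ((λ.λ.1) (λ.λ.1))) (λ.λ.1)
  →2  (λ.0) (λ.λ.1)
  →3  λ.λ.1

Answer: DIFFERENT — A ⇓ λ.0, B ⇓ λ.λ.1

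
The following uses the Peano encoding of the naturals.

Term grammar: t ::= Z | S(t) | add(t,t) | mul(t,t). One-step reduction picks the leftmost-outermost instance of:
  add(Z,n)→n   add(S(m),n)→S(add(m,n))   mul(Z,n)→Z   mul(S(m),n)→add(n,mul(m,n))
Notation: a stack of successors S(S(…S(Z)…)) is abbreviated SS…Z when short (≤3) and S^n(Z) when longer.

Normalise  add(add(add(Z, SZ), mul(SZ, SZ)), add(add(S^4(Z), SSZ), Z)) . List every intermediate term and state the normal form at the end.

  start: add(add(add(Z, SZ), mul(SZ, SZ)), add(add(S^4(Z), SSZ), Z))
  [1] add(add(SZ, mul(SZ, SZ)), add(add(S^4(Z), SSZ), Z))
  [2] add(S(add(Z, mul(SZ, SZ))), add(add(S^4(Z), SSZ), Z))
  [3] S(add(add(Z, mul(SZ, SZ)), add(add(S^4(Z), SSZ), Z)))
  [4] S(add(mul(SZ, SZ), add(add(S^4(Z), SSZ), Z)))
  [5] S(add(add(SZ, mul(Z, SZ)), add(add(S^4(Z), SSZ), Z)))
  [6] S(add(S(add(Z, mul(Z, SZ))), add(add(S^4(Z), SSZ), Z)))
  [7] S(S(add(add(Z, mul(Z, SZ)), add(add(S^4(Z), SSZ), Z))))
  [8] S(S(add(mul(Z, SZ), add(add(S^4(Z), SSZ), Z))))
  [9] S(S(add(Z, add(add(S^4(Z), SSZ), Z))))
  [10] S(S(add(add(S^4(Z), SSZ), Z)))
  [11] S(S(add(S(add(SSSZ, SSZ)), Z)))
  [12] S(S(S(add(add(SSSZ, SSZ), Z))))
  [13] S(S(S(add(S(add(SSZ, SSZ)), Z))))
  [14] S(S(S(S(add(add(SSZ, SSZ), Z)))))
  [15] S(S(S(S(add(S(add(SZ, SSZ)), Z)))))
  [16] S(S(S(S(S(add(add(SZ, SSZ), Z))))))
  [17] S(S(S(S(S(add(S(add(Z, SSZ)), Z))))))
  [18] S(S(S(S(S(S(add(add(Z, SSZ), Z)))))))
  [19] S(S(S(S(S(S(add(SSZ, Z)))))))
  [20] S(S(S(S(S(S(S(add(SZ, Z))))))))
  [21] S(S(S(S(S(S(S(S(add(Z, Z)))))))))
  [22] S^8(Z)

Answer: normal form = S^8(Z)  (in 22 steps)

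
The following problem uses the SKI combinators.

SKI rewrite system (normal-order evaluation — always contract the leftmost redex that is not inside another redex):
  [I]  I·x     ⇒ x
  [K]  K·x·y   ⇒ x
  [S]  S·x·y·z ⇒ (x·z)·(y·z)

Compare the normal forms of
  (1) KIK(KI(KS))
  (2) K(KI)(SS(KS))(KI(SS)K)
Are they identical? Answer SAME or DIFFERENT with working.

Term A:
  start: KIK(KI(KS))
  [1] I(KI(KS))
  [2] KI(KS)
  [3] I

Term B:
  start: K(KI)(SS(KS))(KI(SS)K)
  [1] KI(KI(SS)K)
  [2] I

Answer: SAME — A ⇓ I, B ⇓ I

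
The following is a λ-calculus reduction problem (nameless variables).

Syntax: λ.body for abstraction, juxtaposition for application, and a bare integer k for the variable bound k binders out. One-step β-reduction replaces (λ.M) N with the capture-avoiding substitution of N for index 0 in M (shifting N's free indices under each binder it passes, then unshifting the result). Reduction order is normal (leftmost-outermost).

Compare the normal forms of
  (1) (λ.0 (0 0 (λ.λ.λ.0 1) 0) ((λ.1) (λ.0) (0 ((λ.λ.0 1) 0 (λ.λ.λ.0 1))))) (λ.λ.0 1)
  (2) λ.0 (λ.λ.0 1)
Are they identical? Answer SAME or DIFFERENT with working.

Answer: SAME — A ⇓ λ.0 (λ.λ.0 1), B ⇓ λ.0 (λ.λ.0 1)

Working:
Term A:
  start: (λ.0 (0 0 (λ.λ.λ.0 1) 0) ((λ.1) (λ.0) (0 ((λ.λ.0 1) 0 (λ.λ.λ.0 1))))) (λ.λ.0 1)
  [1] (λ.λ.0 1) ((λ.λ.0 1) (λ.λ.0 1) (λ.λ.λ.0 1) (λ.λ.0 1)) ((λ.λ.λ.0 1) (λ.0) ((λ.λ.0 1) ((λ.λ.0 1) (λ.λ.0 1) (λ.λ.λ.0 1))))
  [2] (λ.0 ((λ.λ.0 1) (λ.λ.0 1) (λ.λ.λ.0 1) (λ.λ.0 1))) ((λ.λ.λ.0 1) (λ.0) ((λ.λ.0 1) ((λ.λ.0 1) (λ.λ.0 1) (λ.λ.λ.0 1))))
  [3] (λ.λ.λ.0 1) (λ.0) ((λ.λ.0 1) ((λ.λ.0 1) (λ.λ.0 1) (λ.λ.λ.0 1))) ((λ.λ.0 1) (λ.λ.0 1) (λ.λ.λ.0 1) (λ.λ.0 1))
  [4] (λ.λ.0 1) ((λ.λ.0 1) ((λ.λ.0 1) (λ.λ.0 1) (λ.λ.λ.0 1))) ((λ.λ.0 1) (λ.λ.0 1) (λ.λ.λ.0 1) (λ.λ.0 1))
  [5] (λ.0 ((λ.λ.0 1) ((λ.λ.0 1) (λ.λ.0 1) (λ.λ.λ.0 1)))) ((λ.λ.0 1) (λ.λ.0 1) (λ.λ.λ.0 1) (λ.λ.0 1))
  [6] (λ.λ.0 1) (λ.λ.0 1) (λ.λ.λ.0 1) (λ.λ.0 1) ((λ.λ.0 1) ((λ.λ.0 1) (λ.λ.0 1) (λ.λ.λ.0 1)))
  [7] (λ.0 (λ.λ.0 1)) (λ.λ.λ.0 1) (λ.λ.0 1) ((λ.λ.0 1) ((λ.λ.0 1) (λ.λ.0 1) (λ.λ.λ.0 1)))
  [8] (λ.λ.λ.0 1) (λ.λ.0 1) (λ.λ.0 1) ((λ.λ.0 1) ((λ.λ.0 1) (λ.λ.0 1) (λ.λ.λ.0 1)))
  [9] (λ.λ.0 1) (λ.λ.0 1) ((λ.λ.0 1) ((λ.λ.0 1) (λ.λ.0 1) (λ.λ.λ.0 1)))
  [10] (λ.0 (λ.λ.0 1)) ((λ.λ.0 1) ((λ.λ.0 1) (λ.λ.0 1) (λ.λ.λ.0 1)))
  [11] (λ.λ.0 1) ((λ.λ.0 1) (λ.λ.0 1) (λ.λ.λ.0 1)) (λ.λ.0 1)
  [12] (λ.0 ((λ.λ.0 1) (λ.λ.0 1) (λ.λ.λ.0 1))) (λ.λ.0 1)
  [13] (λ.λ.0 1) ((λ.λ.0 1) (λ.λ.0 1) (λ.λ.λ.0 1))
  [14] λ.0 ((λ.λ.0 1) (λ.λ.0 1) (λ.λ.λ.0 1))
  [15] λ.0 ((λ.0 (λ.λ.0 1)) (λ.λ.λ.0 1))
  [16] λ.0 ((λ.λ.λ.0 1) (λ.λ.0 1))
  [17] λ.0 (λ.λ.0 1)

Term B:
  start: λ.0 (λ.λ.0 1)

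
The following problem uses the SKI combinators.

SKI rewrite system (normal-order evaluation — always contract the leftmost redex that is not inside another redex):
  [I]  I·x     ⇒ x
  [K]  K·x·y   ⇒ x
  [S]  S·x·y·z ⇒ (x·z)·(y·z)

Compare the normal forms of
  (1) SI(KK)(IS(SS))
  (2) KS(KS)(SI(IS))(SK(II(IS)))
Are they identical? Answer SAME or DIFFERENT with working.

Answer: DIFFERENT — A ⇓ S(SS)K, B ⇓ S(SIS)(SKS)

Reduction:
Term A:
  start: SI(KK)(IS(SS))
  [1] I(IS(SS))(KK(IS(SS)))
  [2] IS(SS)(KK(IS(SS)))
  [3] S(SS)(KK(IS(SS)))
  [4] S(SS)K

Term B:
  start: KS(KS)(SI(IS))(SK(II(IS)))
  [1] S(SI(IS))(SK(II(IS)))
  [2] S(SIS)(SK(II(IS)))
  [3] S(SIS)(SK(I(IS)))
  [4] S(SIS)(SK(IS))
  [5] S(SIS)(SKS)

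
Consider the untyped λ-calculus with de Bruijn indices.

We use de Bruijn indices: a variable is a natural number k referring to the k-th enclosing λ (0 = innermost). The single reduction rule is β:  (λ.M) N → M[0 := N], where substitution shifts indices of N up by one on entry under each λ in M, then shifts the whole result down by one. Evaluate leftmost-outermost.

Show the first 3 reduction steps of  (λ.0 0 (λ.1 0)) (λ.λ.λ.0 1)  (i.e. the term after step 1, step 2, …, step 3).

Answer: after 3 steps: λ.0 (λ.(λ.λ.λ.0 1) 0)

Working:
  start: (λ.0 0 (λ.1 0)) (λ.λ.λ.0 1)
  [1] (λ.λ.λ.0 1) (λ.λ.λ.0 1) (λ.(λ.λ.λ.0 1) 0)
  [2] (λ.λ.0 1) (λ.(λ.λ.λ.0 1) 0)
  [3] λ.0 (λ.(λ.λ.λ.0 1) 0)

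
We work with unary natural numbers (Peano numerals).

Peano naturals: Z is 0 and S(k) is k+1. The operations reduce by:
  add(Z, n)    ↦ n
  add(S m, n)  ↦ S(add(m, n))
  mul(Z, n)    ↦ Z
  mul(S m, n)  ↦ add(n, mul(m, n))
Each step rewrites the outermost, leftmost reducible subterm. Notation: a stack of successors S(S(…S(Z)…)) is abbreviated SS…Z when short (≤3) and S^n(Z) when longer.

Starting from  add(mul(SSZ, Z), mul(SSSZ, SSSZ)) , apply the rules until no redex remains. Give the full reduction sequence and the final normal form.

  start: add(mul(SSZ, Z), mul(SSSZ, SSSZ))
  [1] add(add(Z, mul(SZ, Z)), mul(SSSZ, SSSZ))
  [2] add(mul(SZ, Z), mul(SSSZ, SSSZ))
  [3] add(add(Z, mul(Z, Z)), mul(SSSZ, SSSZ))
  [4] add(mul(Z, Z), mul(SSSZ, SSSZ))
  [5] add(Z, mul(SSSZ, SSSZ))
  [6] mul(SSSZ, SSSZ)
  [7] add(SSSZ, mul(SSZ, SSSZ))
  [8] S(add(SSZ, mul(SSZ, SSSZ)))
  [9] S(S(add(SZ, mul(SSZ, SSSZ))))
  [10] S(S(S(add(Z, mul(SSZ, SSSZ)))))
  [11] S(S(S(mul(SSZ, SSSZ))))
  [12] S(S(S(add(SSSZ, mul(SZ, SSSZ)))))
  [13] S(S(S(S(add(SSZ, mul(SZ, SSSZ))))))
  [14] S(S(S(S(S(add(SZ, mul(SZ, SSSZ)))))))
  [15] S(S(S(S(S(S(add(Z, mul(SZ, SSSZ))))))))
  [16] S(S(S(S(S(S(mul(SZ, SSSZ)))))))
  [17] S(S(S(S(S(S(add(SSSZ, mul(Z, SSSZ))))))))
  [18] S(S(S(S(S(S(S(add(SSZ, mul(Z, SSSZ)))))))))
  [19] S(S(S(S(S(S(S(S(add(SZ, mul(Z, SSSZ))))))))))
  [20] S(S(S(S(S(S(S(S(S(add(Z, mul(Z, SSSZ)))))))))))
  [21] S(S(S(S(S(S(S(S(S(mul(Z, SSSZ))))))))))
  [22] S^9(Z)

Answer: normal form = S^9(Z)  (in 22 steps)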